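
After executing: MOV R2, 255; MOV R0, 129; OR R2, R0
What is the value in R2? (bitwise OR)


Register state trace:
  MOV R2, 255  → R2 = 255 (0b11111111)
  MOV R0, 129  → R0 = 129 (0b10000001)
  OR R2, R0   → R2 = 255 OR 129 = 255 (0b11111111)
Final: R2 = 255

255


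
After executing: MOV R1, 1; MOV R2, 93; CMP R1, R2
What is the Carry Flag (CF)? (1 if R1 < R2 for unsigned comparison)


Register state trace:
  MOV R1, 1  → R1 = 1
  MOV R2, 93  → R2 = 93
  CMP R1, R2  → unsigned 1 - 93: borrow occurs
  1 < 93, so CF = 1
CF = 1

1


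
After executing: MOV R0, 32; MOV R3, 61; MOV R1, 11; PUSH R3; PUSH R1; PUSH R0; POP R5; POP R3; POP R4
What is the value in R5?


Stack trace (top is rightmost):
  MOV R0, 32  → R0 = 32
  MOV R3, 61  → R3 = 61
  MOV R1, 11  → R1 = 11
  PUSH R3  → stack: [61]
  PUSH R1  → stack: [61, 11]
  PUSH R0  → stack: [61, 11, 32]
  POP R5  → R5 = 32, stack: [61, 11]
  POP R3  → R3 = 11, stack: [61]
  POP R4  → R4 = 61, stack: []
Final: R5 = 32

32


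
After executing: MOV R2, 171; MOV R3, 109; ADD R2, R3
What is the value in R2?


Register state trace:
  MOV R2, 171  → R2 = 171
  MOV R3, 109  → R3 = 109
  ADD R2, R3  → R2 = 171 + 109 = 280
Final: R2 = 280

280


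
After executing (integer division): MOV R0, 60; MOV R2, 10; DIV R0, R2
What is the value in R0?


Register state trace:
  MOV R0, 60  → R0 = 60
  MOV R2, 10  → R2 = 10
  DIV R0, R2  → R0 = 60 // 10 = 6
Final: R0 = 6

6


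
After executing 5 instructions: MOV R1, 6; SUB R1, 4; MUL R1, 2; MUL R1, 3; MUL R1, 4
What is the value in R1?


Register state trace:
  MOV R1, 6  → R1 = 6
  SUB R1, 4  → R1 = 6 - 4 = 2
  MUL R1, 2  → R1 = 2 * 2 = 4
  MUL R1, 3  → R1 = 4 * 3 = 12
  MUL R1, 4  → R1 = 12 * 4 = 48
Final: R1 = 48

48


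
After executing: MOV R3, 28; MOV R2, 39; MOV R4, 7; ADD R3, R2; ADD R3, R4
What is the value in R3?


Register state trace:
  MOV R3, 28  → R3 = 28
  MOV R2, 39  → R2 = 39
  MOV R4, 7  → R4 = 7
  ADD R3, R2  → R3 = 28 + 39 = 67
  ADD R3, R4  → R3 = 67 + 7 = 74
Final: R3 = 74

74


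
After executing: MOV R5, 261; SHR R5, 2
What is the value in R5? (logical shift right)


Register state trace:
  MOV R5, 261  → R5 = 261
  SHR R5, 2  → R5 = 261 >> 2 = 261 // 2^2 = 65
Final: R5 = 65

65


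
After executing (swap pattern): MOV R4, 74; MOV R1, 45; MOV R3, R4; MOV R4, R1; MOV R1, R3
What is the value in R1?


Register state trace (swap pattern):
  MOV R4, 74  → R4 = 74
  MOV R1, 45  → R1 = 45
  MOV R3, R4  → R3 = 74  (save R4)
  MOV R4, R1  → R4 = 45  (R4 gets R1's value)
  MOV R1, R3  → R1 = 74  (R1 gets saved value)
Final: R1 = 74

74


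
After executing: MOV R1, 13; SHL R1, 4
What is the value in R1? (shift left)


Register state trace:
  MOV R1, 13  → R1 = 13
  SHL R1, 4  → R1 = 13 << 4 = 13 * 2^4 = 208
Final: R1 = 208

208


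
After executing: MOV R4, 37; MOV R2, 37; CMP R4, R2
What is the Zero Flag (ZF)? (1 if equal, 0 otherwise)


Register state trace:
  MOV R4, 37  → R4 = 37
  MOV R2, 37  → R2 = 37
  CMP R4, R2  → computes 37 - 37 = 0
  Result is zero, so values are equal
ZF = 1

1


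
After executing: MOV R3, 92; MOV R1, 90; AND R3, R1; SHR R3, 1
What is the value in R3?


Register state trace:
  MOV R3, 92  → R3 = 92 (0b01011100)
  MOV R1, 90  → R1 = 90 (0b01011010)
  AND R3, R1  → R3 = 92 AND 90 = 88 (0b01011000)
  SHR R3, 1  → R3 = 88 >> 1 = 44
Final: R3 = 44

44


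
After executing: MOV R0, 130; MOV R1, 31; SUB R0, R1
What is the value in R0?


Register state trace:
  MOV R0, 130  → R0 = 130
  MOV R1, 31  → R1 = 31
  SUB R0, R1  → R0 = 130 - 31 = 99
Final: R0 = 99

99


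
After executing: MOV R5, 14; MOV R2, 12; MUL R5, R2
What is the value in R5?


Register state trace:
  MOV R5, 14  → R5 = 14
  MOV R2, 12  → R2 = 12
  MUL R5, R2  → R5 = 14 * 12 = 168
Final: R5 = 168

168


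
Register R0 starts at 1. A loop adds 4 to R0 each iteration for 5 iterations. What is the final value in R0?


Starting value: R0 = 1
  Iter 1: R0 = 1 + 4 = 5
  Iter 2: R0 = 5 + 4 = 9
  Iter 3: R0 = 9 + 4 = 13
  Iter 4: R0 = 13 + 4 = 17
  Iter 5: R0 = 17 + 4 = 21
Final: R0 = 21

21


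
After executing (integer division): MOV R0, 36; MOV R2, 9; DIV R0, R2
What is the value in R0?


Register state trace:
  MOV R0, 36  → R0 = 36
  MOV R2, 9  → R2 = 9
  DIV R0, R2  → R0 = 36 // 9 = 4
Final: R0 = 4

4


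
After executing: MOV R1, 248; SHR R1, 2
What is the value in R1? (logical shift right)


Register state trace:
  MOV R1, 248  → R1 = 248
  SHR R1, 2  → R1 = 248 >> 2 = 248 // 2^2 = 62
Final: R1 = 62

62


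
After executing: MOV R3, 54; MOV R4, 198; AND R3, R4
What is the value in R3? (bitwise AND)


Register state trace:
  MOV R3, 54  → R3 = 54 (0b00110110)
  MOV R4, 198  → R4 = 198 (0b11000110)
  AND R3, R4  → R3 = 54 AND 198 = 6 (0b00000110)
Final: R3 = 6

6


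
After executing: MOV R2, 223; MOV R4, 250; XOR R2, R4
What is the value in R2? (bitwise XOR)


Register state trace:
  MOV R2, 223  → R2 = 223 (0b11011111)
  MOV R4, 250  → R4 = 250 (0b11111010)
  XOR R2, R4  → R2 = 223 XOR 250 = 37 (0b00100101)
Final: R2 = 37

37


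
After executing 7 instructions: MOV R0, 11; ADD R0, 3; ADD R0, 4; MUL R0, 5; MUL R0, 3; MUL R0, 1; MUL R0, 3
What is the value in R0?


Register state trace:
  MOV R0, 11  → R0 = 11
  ADD R0, 3  → R0 = 11 + 3 = 14
  ADD R0, 4  → R0 = 14 + 4 = 18
  MUL R0, 5  → R0 = 18 * 5 = 90
  MUL R0, 3  → R0 = 90 * 3 = 270
  MUL R0, 1  → R0 = 270 * 1 = 270
  MUL R0, 3  → R0 = 270 * 3 = 810
Final: R0 = 810

810


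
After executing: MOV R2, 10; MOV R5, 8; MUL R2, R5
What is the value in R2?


Register state trace:
  MOV R2, 10  → R2 = 10
  MOV R5, 8  → R5 = 8
  MUL R2, R5  → R2 = 10 * 8 = 80
Final: R2 = 80

80


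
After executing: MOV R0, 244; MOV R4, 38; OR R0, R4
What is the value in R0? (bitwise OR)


Register state trace:
  MOV R0, 244  → R0 = 244 (0b11110100)
  MOV R4, 38  → R4 = 38 (0b00100110)
  OR R0, R4   → R0 = 244 OR 38 = 246 (0b11110110)
Final: R0 = 246

246


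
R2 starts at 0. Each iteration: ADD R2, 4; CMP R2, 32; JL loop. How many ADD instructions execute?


Loop trace (R2 starts at 0, target 32, step 4):
  ADD #1: R2 = 0 + 4 = 4  → 4 < 32, loop
  ADD #2: R2 = 4 + 4 = 8  → 8 < 32, loop
  ADD #3: R2 = 8 + 4 = 12  → 12 < 32, loop
  ADD #4: R2 = 12 + 4 = 16  → 16 < 32, loop
  ADD #5: R2 = 16 + 4 = 20  → 20 < 32, loop
  ADD #6: R2 = 20 + 4 = 24  → 24 < 32, loop
  ADD #7: R2 = 24 + 4 = 28  → 28 < 32, loop
  ADD #8: R2 = 28 + 4 = 32  → 32 >= 32, exit
Total ADD instructions: 8

8


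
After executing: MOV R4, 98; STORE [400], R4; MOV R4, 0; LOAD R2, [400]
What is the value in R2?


Register and memory trace:
  MOV R4, 98  → R4 = 98
  STORE [400], R4  → mem[400] = 98
  MOV R4, 0  → R4 = 0
  LOAD R2, [400]  → R2 = mem[400] = 98
Final: R2 = 98

98


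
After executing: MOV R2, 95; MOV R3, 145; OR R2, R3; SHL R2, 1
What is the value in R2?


Register state trace:
  MOV R2, 95  → R2 = 95 (0b01011111)
  MOV R3, 145  → R3 = 145 (0b10010001)
  OR R2, R3  → R2 = 95 OR 145 = 223 (0b11011111)
  SHL R2, 1  → R2 = 223 << 1 = 446
Final: R2 = 446

446


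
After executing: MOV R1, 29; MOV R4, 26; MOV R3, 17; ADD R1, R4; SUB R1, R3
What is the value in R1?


Register state trace:
  MOV R1, 29  → R1 = 29
  MOV R4, 26  → R4 = 26
  MOV R3, 17  → R3 = 17
  ADD R1, R4  → R1 = 29 + 26 = 55
  SUB R1, R3  → R1 = 55 - 17 = 38
Final: R1 = 38

38


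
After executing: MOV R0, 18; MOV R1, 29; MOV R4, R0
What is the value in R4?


Register state trace:
  MOV R0, 18  → R0 = 18
  MOV R1, 29  → R1 = 29
  MOV R4, R0  → R4 = 18
Final: R4 = 18

18


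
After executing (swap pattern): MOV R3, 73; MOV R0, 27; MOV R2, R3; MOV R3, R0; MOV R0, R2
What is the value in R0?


Register state trace (swap pattern):
  MOV R3, 73  → R3 = 73
  MOV R0, 27  → R0 = 27
  MOV R2, R3  → R2 = 73  (save R3)
  MOV R3, R0  → R3 = 27  (R3 gets R0's value)
  MOV R0, R2  → R0 = 73  (R0 gets saved value)
Final: R0 = 73

73


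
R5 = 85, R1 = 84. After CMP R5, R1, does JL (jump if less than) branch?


Trace:
  R5 = 85, R1 = 84
  CMP R5, R1  → compares 85 vs 84
  JL checks: is 85 less than 84?
  85 > 84, so condition is false
Branch taken: No

No


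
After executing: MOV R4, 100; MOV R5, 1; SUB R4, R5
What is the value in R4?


Register state trace:
  MOV R4, 100  → R4 = 100
  MOV R5, 1  → R5 = 1
  SUB R4, R5  → R4 = 100 - 1 = 99
Final: R4 = 99

99


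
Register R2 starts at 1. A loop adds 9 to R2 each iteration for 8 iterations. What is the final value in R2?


Starting value: R2 = 1
  Iter 1: R2 = 1 + 9 = 10
  Iter 2: R2 = 10 + 9 = 19
  Iter 3: R2 = 19 + 9 = 28
  Iter 4: R2 = 28 + 9 = 37
  Iter 5: R2 = 37 + 9 = 46
  Iter 6: R2 = 46 + 9 = 55
  Iter 7: R2 = 55 + 9 = 64
  Iter 8: R2 = 64 + 9 = 73
Final: R2 = 73

73


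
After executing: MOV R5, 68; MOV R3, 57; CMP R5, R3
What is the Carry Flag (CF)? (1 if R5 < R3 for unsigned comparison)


Register state trace:
  MOV R5, 68  → R5 = 68
  MOV R3, 57  → R3 = 57
  CMP R5, R3  → unsigned 68 - 57: no borrow
  68 >= 57, so CF = 0
CF = 0

0


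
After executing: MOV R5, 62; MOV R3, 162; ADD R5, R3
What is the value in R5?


Register state trace:
  MOV R5, 62  → R5 = 62
  MOV R3, 162  → R3 = 162
  ADD R5, R3  → R5 = 62 + 162 = 224
Final: R5 = 224

224


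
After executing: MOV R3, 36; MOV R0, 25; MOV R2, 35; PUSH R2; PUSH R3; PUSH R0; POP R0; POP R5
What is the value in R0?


Stack trace (top is rightmost):
  MOV R3, 36  → R3 = 36
  MOV R0, 25  → R0 = 25
  MOV R2, 35  → R2 = 35
  PUSH R2  → stack: [35]
  PUSH R3  → stack: [35, 36]
  PUSH R0  → stack: [35, 36, 25]
  POP R0  → R0 = 25, stack: [35, 36]
  POP R5  → R5 = 36, stack: [35]
Final: R0 = 25

25


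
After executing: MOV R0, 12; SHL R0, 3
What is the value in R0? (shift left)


Register state trace:
  MOV R0, 12  → R0 = 12
  SHL R0, 3  → R0 = 12 << 3 = 12 * 2^3 = 96
Final: R0 = 96

96


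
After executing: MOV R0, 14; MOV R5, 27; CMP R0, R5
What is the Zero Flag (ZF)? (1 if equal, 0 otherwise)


Register state trace:
  MOV R0, 14  → R0 = 14
  MOV R5, 27  → R5 = 27
  CMP R0, R5  → computes 14 - 27 = -13
  Result is nonzero, so values are not equal
ZF = 0

0


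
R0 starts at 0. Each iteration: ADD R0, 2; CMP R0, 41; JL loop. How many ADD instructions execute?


Loop trace (R0 starts at 0, target 41, step 2):
  ADD #1: R0 = 0 + 2 = 2  → 2 < 41, loop
  ADD #2: R0 = 2 + 2 = 4  → 4 < 41, loop
  ADD #3: R0 = 4 + 2 = 6  → 6 < 41, loop
  ADD #4: R0 = 6 + 2 = 8  → 8 < 41, loop
  ADD #5: R0 = 8 + 2 = 10  → 10 < 41, loop
  ADD #6: R0 = 10 + 2 = 12  → 12 < 41, loop
  ADD #7: R0 = 12 + 2 = 14  → 14 < 41, loop
  ADD #8: R0 = 14 + 2 = 16  → 16 < 41, loop
  ADD #9: R0 = 16 + 2 = 18  → 18 < 41, loop
  ADD #10: R0 = 18 + 2 = 20  → 20 < 41, loop
  ADD #11: R0 = 20 + 2 = 22  → 22 < 41, loop
  ADD #12: R0 = 22 + 2 = 24  → 24 < 41, loop
  ADD #13: R0 = 24 + 2 = 26  → 26 < 41, loop
  ADD #14: R0 = 26 + 2 = 28  → 28 < 41, loop
  ADD #15: R0 = 28 + 2 = 30  → 30 < 41, loop
  ADD #16: R0 = 30 + 2 = 32  → 32 < 41, loop
  ADD #17: R0 = 32 + 2 = 34  → 34 < 41, loop
  ADD #18: R0 = 34 + 2 = 36  → 36 < 41, loop
  ADD #19: R0 = 36 + 2 = 38  → 38 < 41, loop
  ADD #20: R0 = 38 + 2 = 40  → 40 < 41, loop
  ADD #21: R0 = 40 + 2 = 42  → 42 >= 41, exit
Total ADD instructions: 21

21


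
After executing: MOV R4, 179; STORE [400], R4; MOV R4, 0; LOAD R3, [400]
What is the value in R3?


Register and memory trace:
  MOV R4, 179  → R4 = 179
  STORE [400], R4  → mem[400] = 179
  MOV R4, 0  → R4 = 0
  LOAD R3, [400]  → R3 = mem[400] = 179
Final: R3 = 179

179


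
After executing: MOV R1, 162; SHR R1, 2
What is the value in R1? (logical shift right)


Register state trace:
  MOV R1, 162  → R1 = 162
  SHR R1, 2  → R1 = 162 >> 2 = 162 // 2^2 = 40
Final: R1 = 40

40


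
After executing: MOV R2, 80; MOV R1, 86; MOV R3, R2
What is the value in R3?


Register state trace:
  MOV R2, 80  → R2 = 80
  MOV R1, 86  → R1 = 86
  MOV R3, R2  → R3 = 80
Final: R3 = 80

80


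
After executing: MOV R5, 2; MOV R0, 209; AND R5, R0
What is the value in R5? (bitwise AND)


Register state trace:
  MOV R5, 2  → R5 = 2 (0b00000010)
  MOV R0, 209  → R0 = 209 (0b11010001)
  AND R5, R0  → R5 = 2 AND 209 = 0 (0b00000000)
Final: R5 = 0

0


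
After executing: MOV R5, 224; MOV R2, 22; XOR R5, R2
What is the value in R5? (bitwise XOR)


Register state trace:
  MOV R5, 224  → R5 = 224 (0b11100000)
  MOV R2, 22  → R2 = 22 (0b00010110)
  XOR R5, R2  → R5 = 224 XOR 22 = 246 (0b11110110)
Final: R5 = 246

246


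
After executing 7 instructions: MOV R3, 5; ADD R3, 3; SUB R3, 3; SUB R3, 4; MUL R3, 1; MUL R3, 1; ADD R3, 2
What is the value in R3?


Register state trace:
  MOV R3, 5  → R3 = 5
  ADD R3, 3  → R3 = 5 + 3 = 8
  SUB R3, 3  → R3 = 8 - 3 = 5
  SUB R3, 4  → R3 = 5 - 4 = 1
  MUL R3, 1  → R3 = 1 * 1 = 1
  MUL R3, 1  → R3 = 1 * 1 = 1
  ADD R3, 2  → R3 = 1 + 2 = 3
Final: R3 = 3

3


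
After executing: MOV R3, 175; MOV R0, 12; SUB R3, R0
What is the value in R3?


Register state trace:
  MOV R3, 175  → R3 = 175
  MOV R0, 12  → R0 = 12
  SUB R3, R0  → R3 = 175 - 12 = 163
Final: R3 = 163

163


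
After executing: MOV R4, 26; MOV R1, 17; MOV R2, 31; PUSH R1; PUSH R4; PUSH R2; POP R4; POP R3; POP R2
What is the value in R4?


Stack trace (top is rightmost):
  MOV R4, 26  → R4 = 26
  MOV R1, 17  → R1 = 17
  MOV R2, 31  → R2 = 31
  PUSH R1  → stack: [17]
  PUSH R4  → stack: [17, 26]
  PUSH R2  → stack: [17, 26, 31]
  POP R4  → R4 = 31, stack: [17, 26]
  POP R3  → R3 = 26, stack: [17]
  POP R2  → R2 = 17, stack: []
Final: R4 = 31

31


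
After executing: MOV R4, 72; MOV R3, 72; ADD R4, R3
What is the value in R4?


Register state trace:
  MOV R4, 72  → R4 = 72
  MOV R3, 72  → R3 = 72
  ADD R4, R3  → R4 = 72 + 72 = 144
Final: R4 = 144

144


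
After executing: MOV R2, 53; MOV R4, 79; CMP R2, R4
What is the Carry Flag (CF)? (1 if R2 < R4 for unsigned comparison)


Register state trace:
  MOV R2, 53  → R2 = 53
  MOV R4, 79  → R4 = 79
  CMP R2, R4  → unsigned 53 - 79: borrow occurs
  53 < 79, so CF = 1
CF = 1

1


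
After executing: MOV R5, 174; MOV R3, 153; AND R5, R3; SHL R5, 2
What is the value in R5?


Register state trace:
  MOV R5, 174  → R5 = 174 (0b10101110)
  MOV R3, 153  → R3 = 153 (0b10011001)
  AND R5, R3  → R5 = 174 AND 153 = 136 (0b10001000)
  SHL R5, 2  → R5 = 136 << 2 = 544
Final: R5 = 544

544


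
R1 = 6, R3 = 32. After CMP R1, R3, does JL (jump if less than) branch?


Trace:
  R1 = 6, R3 = 32
  CMP R1, R3  → compares 6 vs 32
  JL checks: is 6 less than 32?
  6 < 32, so condition is true
Branch taken: Yes

Yes


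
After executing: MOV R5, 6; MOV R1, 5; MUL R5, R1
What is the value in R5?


Register state trace:
  MOV R5, 6  → R5 = 6
  MOV R1, 5  → R1 = 5
  MUL R5, R1  → R5 = 6 * 5 = 30
Final: R5 = 30

30


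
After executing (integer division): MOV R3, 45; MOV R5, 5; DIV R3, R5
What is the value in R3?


Register state trace:
  MOV R3, 45  → R3 = 45
  MOV R5, 5  → R5 = 5
  DIV R3, R5  → R3 = 45 // 5 = 9
Final: R3 = 9

9


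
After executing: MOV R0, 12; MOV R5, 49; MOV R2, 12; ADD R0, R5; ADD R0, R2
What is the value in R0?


Register state trace:
  MOV R0, 12  → R0 = 12
  MOV R5, 49  → R5 = 49
  MOV R2, 12  → R2 = 12
  ADD R0, R5  → R0 = 12 + 49 = 61
  ADD R0, R2  → R0 = 61 + 12 = 73
Final: R0 = 73

73


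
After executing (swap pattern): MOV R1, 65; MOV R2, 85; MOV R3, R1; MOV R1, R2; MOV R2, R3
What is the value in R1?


Register state trace (swap pattern):
  MOV R1, 65  → R1 = 65
  MOV R2, 85  → R2 = 85
  MOV R3, R1  → R3 = 65  (save R1)
  MOV R1, R2  → R1 = 85  (R1 gets R2's value)
  MOV R2, R3  → R2 = 65  (R2 gets saved value)
Final: R1 = 85

85


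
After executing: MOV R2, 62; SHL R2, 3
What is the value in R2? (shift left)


Register state trace:
  MOV R2, 62  → R2 = 62
  SHL R2, 3  → R2 = 62 << 3 = 62 * 2^3 = 496
Final: R2 = 496

496


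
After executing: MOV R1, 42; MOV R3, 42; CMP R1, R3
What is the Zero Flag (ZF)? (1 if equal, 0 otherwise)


Register state trace:
  MOV R1, 42  → R1 = 42
  MOV R3, 42  → R3 = 42
  CMP R1, R3  → computes 42 - 42 = 0
  Result is zero, so values are equal
ZF = 1

1


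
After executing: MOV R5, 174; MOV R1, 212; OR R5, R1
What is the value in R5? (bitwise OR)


Register state trace:
  MOV R5, 174  → R5 = 174 (0b10101110)
  MOV R1, 212  → R1 = 212 (0b11010100)
  OR R5, R1   → R5 = 174 OR 212 = 254 (0b11111110)
Final: R5 = 254

254


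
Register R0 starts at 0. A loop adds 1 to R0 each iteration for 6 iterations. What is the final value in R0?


Starting value: R0 = 0
  Iter 1: R0 = 0 + 1 = 1
  Iter 2: R0 = 1 + 1 = 2
  Iter 3: R0 = 2 + 1 = 3
  Iter 4: R0 = 3 + 1 = 4
  Iter 5: R0 = 4 + 1 = 5
  Iter 6: R0 = 5 + 1 = 6
Final: R0 = 6

6


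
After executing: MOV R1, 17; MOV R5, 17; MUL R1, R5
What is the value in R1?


Register state trace:
  MOV R1, 17  → R1 = 17
  MOV R5, 17  → R5 = 17
  MUL R1, R5  → R1 = 17 * 17 = 289
Final: R1 = 289

289


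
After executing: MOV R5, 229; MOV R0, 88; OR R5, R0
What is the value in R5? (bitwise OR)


Register state trace:
  MOV R5, 229  → R5 = 229 (0b11100101)
  MOV R0, 88  → R0 = 88 (0b01011000)
  OR R5, R0   → R5 = 229 OR 88 = 253 (0b11111101)
Final: R5 = 253

253


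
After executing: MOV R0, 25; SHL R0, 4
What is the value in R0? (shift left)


Register state trace:
  MOV R0, 25  → R0 = 25
  SHL R0, 4  → R0 = 25 << 4 = 25 * 2^4 = 400
Final: R0 = 400

400


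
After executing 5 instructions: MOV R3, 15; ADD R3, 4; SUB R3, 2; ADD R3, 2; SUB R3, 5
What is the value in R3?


Register state trace:
  MOV R3, 15  → R3 = 15
  ADD R3, 4  → R3 = 15 + 4 = 19
  SUB R3, 2  → R3 = 19 - 2 = 17
  ADD R3, 2  → R3 = 17 + 2 = 19
  SUB R3, 5  → R3 = 19 - 5 = 14
Final: R3 = 14

14


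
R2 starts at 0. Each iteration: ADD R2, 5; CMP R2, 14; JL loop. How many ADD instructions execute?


Loop trace (R2 starts at 0, target 14, step 5):
  ADD #1: R2 = 0 + 5 = 5  → 5 < 14, loop
  ADD #2: R2 = 5 + 5 = 10  → 10 < 14, loop
  ADD #3: R2 = 10 + 5 = 15  → 15 >= 14, exit
Total ADD instructions: 3

3


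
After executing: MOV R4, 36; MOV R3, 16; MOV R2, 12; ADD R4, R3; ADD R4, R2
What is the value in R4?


Register state trace:
  MOV R4, 36  → R4 = 36
  MOV R3, 16  → R3 = 16
  MOV R2, 12  → R2 = 12
  ADD R4, R3  → R4 = 36 + 16 = 52
  ADD R4, R2  → R4 = 52 + 12 = 64
Final: R4 = 64

64


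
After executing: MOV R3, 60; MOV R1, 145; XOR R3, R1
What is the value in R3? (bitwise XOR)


Register state trace:
  MOV R3, 60  → R3 = 60 (0b00111100)
  MOV R1, 145  → R1 = 145 (0b10010001)
  XOR R3, R1  → R3 = 60 XOR 145 = 173 (0b10101101)
Final: R3 = 173

173


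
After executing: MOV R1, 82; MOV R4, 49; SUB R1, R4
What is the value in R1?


Register state trace:
  MOV R1, 82  → R1 = 82
  MOV R4, 49  → R4 = 49
  SUB R1, R4  → R1 = 82 - 49 = 33
Final: R1 = 33

33


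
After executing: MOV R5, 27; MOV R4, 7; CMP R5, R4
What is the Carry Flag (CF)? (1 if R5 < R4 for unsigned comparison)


Register state trace:
  MOV R5, 27  → R5 = 27
  MOV R4, 7  → R4 = 7
  CMP R5, R4  → unsigned 27 - 7: no borrow
  27 >= 7, so CF = 0
CF = 0

0


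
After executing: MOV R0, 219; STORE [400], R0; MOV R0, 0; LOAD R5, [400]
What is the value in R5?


Register and memory trace:
  MOV R0, 219  → R0 = 219
  STORE [400], R0  → mem[400] = 219
  MOV R0, 0  → R0 = 0
  LOAD R5, [400]  → R5 = mem[400] = 219
Final: R5 = 219

219


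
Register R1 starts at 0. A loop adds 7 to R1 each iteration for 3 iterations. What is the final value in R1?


Starting value: R1 = 0
  Iter 1: R1 = 0 + 7 = 7
  Iter 2: R1 = 7 + 7 = 14
  Iter 3: R1 = 14 + 7 = 21
Final: R1 = 21

21


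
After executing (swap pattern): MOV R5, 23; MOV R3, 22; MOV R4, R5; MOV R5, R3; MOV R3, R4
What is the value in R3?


Register state trace (swap pattern):
  MOV R5, 23  → R5 = 23
  MOV R3, 22  → R3 = 22
  MOV R4, R5  → R4 = 23  (save R5)
  MOV R5, R3  → R5 = 22  (R5 gets R3's value)
  MOV R3, R4  → R3 = 23  (R3 gets saved value)
Final: R3 = 23

23


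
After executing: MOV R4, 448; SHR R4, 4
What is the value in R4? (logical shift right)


Register state trace:
  MOV R4, 448  → R4 = 448
  SHR R4, 4  → R4 = 448 >> 4 = 448 // 2^4 = 28
Final: R4 = 28

28


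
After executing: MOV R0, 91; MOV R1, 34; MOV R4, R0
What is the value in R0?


Register state trace:
  MOV R0, 91  → R0 = 91
  MOV R1, 34  → R1 = 34
  MOV R4, R0  → R4 = 91
Final: R0 = 91

91


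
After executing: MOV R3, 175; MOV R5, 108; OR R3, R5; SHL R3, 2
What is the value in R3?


Register state trace:
  MOV R3, 175  → R3 = 175 (0b10101111)
  MOV R5, 108  → R5 = 108 (0b01101100)
  OR R3, R5  → R3 = 175 OR 108 = 239 (0b11101111)
  SHL R3, 2  → R3 = 239 << 2 = 956
Final: R3 = 956

956


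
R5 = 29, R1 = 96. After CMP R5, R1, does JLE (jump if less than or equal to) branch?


Trace:
  R5 = 29, R1 = 96
  CMP R5, R1  → compares 29 vs 96
  JLE checks: is 29 less than or equal to 96?
  29 < 96, so condition is true
Branch taken: Yes

Yes


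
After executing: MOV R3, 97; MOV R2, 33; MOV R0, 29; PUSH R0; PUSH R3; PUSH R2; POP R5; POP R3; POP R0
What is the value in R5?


Stack trace (top is rightmost):
  MOV R3, 97  → R3 = 97
  MOV R2, 33  → R2 = 33
  MOV R0, 29  → R0 = 29
  PUSH R0  → stack: [29]
  PUSH R3  → stack: [29, 97]
  PUSH R2  → stack: [29, 97, 33]
  POP R5  → R5 = 33, stack: [29, 97]
  POP R3  → R3 = 97, stack: [29]
  POP R0  → R0 = 29, stack: []
Final: R5 = 33

33


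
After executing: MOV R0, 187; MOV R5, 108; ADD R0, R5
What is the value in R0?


Register state trace:
  MOV R0, 187  → R0 = 187
  MOV R5, 108  → R5 = 108
  ADD R0, R5  → R0 = 187 + 108 = 295
Final: R0 = 295

295


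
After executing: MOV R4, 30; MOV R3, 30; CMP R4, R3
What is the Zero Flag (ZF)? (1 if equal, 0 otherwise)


Register state trace:
  MOV R4, 30  → R4 = 30
  MOV R3, 30  → R3 = 30
  CMP R4, R3  → computes 30 - 30 = 0
  Result is zero, so values are equal
ZF = 1

1


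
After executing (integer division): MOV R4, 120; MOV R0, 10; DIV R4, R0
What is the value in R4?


Register state trace:
  MOV R4, 120  → R4 = 120
  MOV R0, 10  → R0 = 10
  DIV R4, R0  → R4 = 120 // 10 = 12
Final: R4 = 12

12


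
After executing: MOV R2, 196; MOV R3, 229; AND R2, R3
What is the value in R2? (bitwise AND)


Register state trace:
  MOV R2, 196  → R2 = 196 (0b11000100)
  MOV R3, 229  → R3 = 229 (0b11100101)
  AND R2, R3  → R2 = 196 AND 229 = 196 (0b11000100)
Final: R2 = 196

196


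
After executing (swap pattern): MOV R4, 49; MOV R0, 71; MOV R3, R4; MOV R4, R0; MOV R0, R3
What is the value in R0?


Register state trace (swap pattern):
  MOV R4, 49  → R4 = 49
  MOV R0, 71  → R0 = 71
  MOV R3, R4  → R3 = 49  (save R4)
  MOV R4, R0  → R4 = 71  (R4 gets R0's value)
  MOV R0, R3  → R0 = 49  (R0 gets saved value)
Final: R0 = 49

49


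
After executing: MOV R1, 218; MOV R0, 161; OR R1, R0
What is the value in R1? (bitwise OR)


Register state trace:
  MOV R1, 218  → R1 = 218 (0b11011010)
  MOV R0, 161  → R0 = 161 (0b10100001)
  OR R1, R0   → R1 = 218 OR 161 = 251 (0b11111011)
Final: R1 = 251

251


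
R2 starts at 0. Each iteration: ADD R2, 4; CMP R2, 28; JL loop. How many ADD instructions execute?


Loop trace (R2 starts at 0, target 28, step 4):
  ADD #1: R2 = 0 + 4 = 4  → 4 < 28, loop
  ADD #2: R2 = 4 + 4 = 8  → 8 < 28, loop
  ADD #3: R2 = 8 + 4 = 12  → 12 < 28, loop
  ADD #4: R2 = 12 + 4 = 16  → 16 < 28, loop
  ADD #5: R2 = 16 + 4 = 20  → 20 < 28, loop
  ADD #6: R2 = 20 + 4 = 24  → 24 < 28, loop
  ADD #7: R2 = 24 + 4 = 28  → 28 >= 28, exit
Total ADD instructions: 7

7


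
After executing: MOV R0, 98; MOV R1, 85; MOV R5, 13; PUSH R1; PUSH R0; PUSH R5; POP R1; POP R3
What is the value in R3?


Stack trace (top is rightmost):
  MOV R0, 98  → R0 = 98
  MOV R1, 85  → R1 = 85
  MOV R5, 13  → R5 = 13
  PUSH R1  → stack: [85]
  PUSH R0  → stack: [85, 98]
  PUSH R5  → stack: [85, 98, 13]
  POP R1  → R1 = 13, stack: [85, 98]
  POP R3  → R3 = 98, stack: [85]
Final: R3 = 98

98


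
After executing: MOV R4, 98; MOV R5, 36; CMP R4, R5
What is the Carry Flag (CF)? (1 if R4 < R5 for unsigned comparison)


Register state trace:
  MOV R4, 98  → R4 = 98
  MOV R5, 36  → R5 = 36
  CMP R4, R5  → unsigned 98 - 36: no borrow
  98 >= 36, so CF = 0
CF = 0

0


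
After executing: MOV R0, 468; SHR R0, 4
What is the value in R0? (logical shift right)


Register state trace:
  MOV R0, 468  → R0 = 468
  SHR R0, 4  → R0 = 468 >> 4 = 468 // 2^4 = 29
Final: R0 = 29

29


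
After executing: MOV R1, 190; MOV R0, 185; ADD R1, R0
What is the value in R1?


Register state trace:
  MOV R1, 190  → R1 = 190
  MOV R0, 185  → R0 = 185
  ADD R1, R0  → R1 = 190 + 185 = 375
Final: R1 = 375

375


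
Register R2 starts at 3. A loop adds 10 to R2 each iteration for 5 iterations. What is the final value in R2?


Starting value: R2 = 3
  Iter 1: R2 = 3 + 10 = 13
  Iter 2: R2 = 13 + 10 = 23
  Iter 3: R2 = 23 + 10 = 33
  Iter 4: R2 = 33 + 10 = 43
  Iter 5: R2 = 43 + 10 = 53
Final: R2 = 53

53


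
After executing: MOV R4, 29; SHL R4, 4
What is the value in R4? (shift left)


Register state trace:
  MOV R4, 29  → R4 = 29
  SHL R4, 4  → R4 = 29 << 4 = 29 * 2^4 = 464
Final: R4 = 464

464


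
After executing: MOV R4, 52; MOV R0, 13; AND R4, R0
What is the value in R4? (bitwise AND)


Register state trace:
  MOV R4, 52  → R4 = 52 (0b00110100)
  MOV R0, 13  → R0 = 13 (0b00001101)
  AND R4, R0  → R4 = 52 AND 13 = 4 (0b00000100)
Final: R4 = 4

4


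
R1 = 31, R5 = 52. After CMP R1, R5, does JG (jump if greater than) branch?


Trace:
  R1 = 31, R5 = 52
  CMP R1, R5  → compares 31 vs 52
  JG checks: is 31 greater than 52?
  31 < 52, so condition is false
Branch taken: No

No


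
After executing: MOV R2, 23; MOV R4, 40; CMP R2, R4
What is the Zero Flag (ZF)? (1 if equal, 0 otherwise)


Register state trace:
  MOV R2, 23  → R2 = 23
  MOV R4, 40  → R4 = 40
  CMP R2, R4  → computes 23 - 40 = -17
  Result is nonzero, so values are not equal
ZF = 0

0


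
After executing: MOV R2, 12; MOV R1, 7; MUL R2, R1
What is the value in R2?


Register state trace:
  MOV R2, 12  → R2 = 12
  MOV R1, 7  → R1 = 7
  MUL R2, R1  → R2 = 12 * 7 = 84
Final: R2 = 84

84


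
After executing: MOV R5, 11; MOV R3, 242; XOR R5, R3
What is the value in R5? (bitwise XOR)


Register state trace:
  MOV R5, 11  → R5 = 11 (0b00001011)
  MOV R3, 242  → R3 = 242 (0b11110010)
  XOR R5, R3  → R5 = 11 XOR 242 = 249 (0b11111001)
Final: R5 = 249

249


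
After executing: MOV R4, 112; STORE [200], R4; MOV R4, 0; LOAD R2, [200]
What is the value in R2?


Register and memory trace:
  MOV R4, 112  → R4 = 112
  STORE [200], R4  → mem[200] = 112
  MOV R4, 0  → R4 = 0
  LOAD R2, [200]  → R2 = mem[200] = 112
Final: R2 = 112

112


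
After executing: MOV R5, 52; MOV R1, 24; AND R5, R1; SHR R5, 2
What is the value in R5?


Register state trace:
  MOV R5, 52  → R5 = 52 (0b00110100)
  MOV R1, 24  → R1 = 24 (0b00011000)
  AND R5, R1  → R5 = 52 AND 24 = 16 (0b00010000)
  SHR R5, 2  → R5 = 16 >> 2 = 4
Final: R5 = 4

4


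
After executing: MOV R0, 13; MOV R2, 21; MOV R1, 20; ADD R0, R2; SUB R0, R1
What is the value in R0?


Register state trace:
  MOV R0, 13  → R0 = 13
  MOV R2, 21  → R2 = 21
  MOV R1, 20  → R1 = 20
  ADD R0, R2  → R0 = 13 + 21 = 34
  SUB R0, R1  → R0 = 34 - 20 = 14
Final: R0 = 14

14


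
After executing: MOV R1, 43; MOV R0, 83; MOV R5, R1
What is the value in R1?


Register state trace:
  MOV R1, 43  → R1 = 43
  MOV R0, 83  → R0 = 83
  MOV R5, R1  → R5 = 43
Final: R1 = 43

43


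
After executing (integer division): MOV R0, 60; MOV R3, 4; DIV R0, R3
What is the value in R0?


Register state trace:
  MOV R0, 60  → R0 = 60
  MOV R3, 4  → R3 = 4
  DIV R0, R3  → R0 = 60 // 4 = 15
Final: R0 = 15

15


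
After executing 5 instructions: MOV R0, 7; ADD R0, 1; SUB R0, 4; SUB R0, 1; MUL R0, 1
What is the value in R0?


Register state trace:
  MOV R0, 7  → R0 = 7
  ADD R0, 1  → R0 = 7 + 1 = 8
  SUB R0, 4  → R0 = 8 - 4 = 4
  SUB R0, 1  → R0 = 4 - 1 = 3
  MUL R0, 1  → R0 = 3 * 1 = 3
Final: R0 = 3

3


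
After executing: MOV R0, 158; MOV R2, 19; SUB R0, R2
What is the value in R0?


Register state trace:
  MOV R0, 158  → R0 = 158
  MOV R2, 19  → R2 = 19
  SUB R0, R2  → R0 = 158 - 19 = 139
Final: R0 = 139

139


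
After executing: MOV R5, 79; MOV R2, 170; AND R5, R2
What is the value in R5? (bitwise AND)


Register state trace:
  MOV R5, 79  → R5 = 79 (0b01001111)
  MOV R2, 170  → R2 = 170 (0b10101010)
  AND R5, R2  → R5 = 79 AND 170 = 10 (0b00001010)
Final: R5 = 10

10


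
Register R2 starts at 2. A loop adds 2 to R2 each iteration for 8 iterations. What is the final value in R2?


Starting value: R2 = 2
  Iter 1: R2 = 2 + 2 = 4
  Iter 2: R2 = 4 + 2 = 6
  Iter 3: R2 = 6 + 2 = 8
  Iter 4: R2 = 8 + 2 = 10
  Iter 5: R2 = 10 + 2 = 12
  Iter 6: R2 = 12 + 2 = 14
  Iter 7: R2 = 14 + 2 = 16
  Iter 8: R2 = 16 + 2 = 18
Final: R2 = 18

18


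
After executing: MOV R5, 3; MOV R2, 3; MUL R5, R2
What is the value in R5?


Register state trace:
  MOV R5, 3  → R5 = 3
  MOV R2, 3  → R2 = 3
  MUL R5, R2  → R5 = 3 * 3 = 9
Final: R5 = 9

9


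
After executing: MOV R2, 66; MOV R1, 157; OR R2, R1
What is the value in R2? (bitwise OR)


Register state trace:
  MOV R2, 66  → R2 = 66 (0b01000010)
  MOV R1, 157  → R1 = 157 (0b10011101)
  OR R2, R1   → R2 = 66 OR 157 = 223 (0b11011111)
Final: R2 = 223

223


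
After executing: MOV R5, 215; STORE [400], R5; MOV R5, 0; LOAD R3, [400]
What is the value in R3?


Register and memory trace:
  MOV R5, 215  → R5 = 215
  STORE [400], R5  → mem[400] = 215
  MOV R5, 0  → R5 = 0
  LOAD R3, [400]  → R3 = mem[400] = 215
Final: R3 = 215

215


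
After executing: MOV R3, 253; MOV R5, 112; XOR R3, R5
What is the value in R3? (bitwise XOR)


Register state trace:
  MOV R3, 253  → R3 = 253 (0b11111101)
  MOV R5, 112  → R5 = 112 (0b01110000)
  XOR R3, R5  → R3 = 253 XOR 112 = 141 (0b10001101)
Final: R3 = 141

141


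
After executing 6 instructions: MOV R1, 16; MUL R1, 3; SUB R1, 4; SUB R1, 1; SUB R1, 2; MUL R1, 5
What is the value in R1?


Register state trace:
  MOV R1, 16  → R1 = 16
  MUL R1, 3  → R1 = 16 * 3 = 48
  SUB R1, 4  → R1 = 48 - 4 = 44
  SUB R1, 1  → R1 = 44 - 1 = 43
  SUB R1, 2  → R1 = 43 - 2 = 41
  MUL R1, 5  → R1 = 41 * 5 = 205
Final: R1 = 205

205


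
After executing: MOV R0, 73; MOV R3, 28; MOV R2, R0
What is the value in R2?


Register state trace:
  MOV R0, 73  → R0 = 73
  MOV R3, 28  → R3 = 28
  MOV R2, R0  → R2 = 73
Final: R2 = 73

73


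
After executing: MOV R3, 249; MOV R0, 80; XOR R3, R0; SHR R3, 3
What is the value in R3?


Register state trace:
  MOV R3, 249  → R3 = 249 (0b11111001)
  MOV R0, 80  → R0 = 80 (0b01010000)
  XOR R3, R0  → R3 = 249 XOR 80 = 169 (0b10101001)
  SHR R3, 3  → R3 = 169 >> 3 = 21
Final: R3 = 21

21


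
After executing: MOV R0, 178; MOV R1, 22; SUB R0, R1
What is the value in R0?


Register state trace:
  MOV R0, 178  → R0 = 178
  MOV R1, 22  → R1 = 22
  SUB R0, R1  → R0 = 178 - 22 = 156
Final: R0 = 156

156


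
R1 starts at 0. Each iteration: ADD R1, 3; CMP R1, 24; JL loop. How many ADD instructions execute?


Loop trace (R1 starts at 0, target 24, step 3):
  ADD #1: R1 = 0 + 3 = 3  → 3 < 24, loop
  ADD #2: R1 = 3 + 3 = 6  → 6 < 24, loop
  ADD #3: R1 = 6 + 3 = 9  → 9 < 24, loop
  ADD #4: R1 = 9 + 3 = 12  → 12 < 24, loop
  ADD #5: R1 = 12 + 3 = 15  → 15 < 24, loop
  ADD #6: R1 = 15 + 3 = 18  → 18 < 24, loop
  ADD #7: R1 = 18 + 3 = 21  → 21 < 24, loop
  ADD #8: R1 = 21 + 3 = 24  → 24 >= 24, exit
Total ADD instructions: 8

8


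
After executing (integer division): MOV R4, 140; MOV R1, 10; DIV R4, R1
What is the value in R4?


Register state trace:
  MOV R4, 140  → R4 = 140
  MOV R1, 10  → R1 = 10
  DIV R4, R1  → R4 = 140 // 10 = 14
Final: R4 = 14

14


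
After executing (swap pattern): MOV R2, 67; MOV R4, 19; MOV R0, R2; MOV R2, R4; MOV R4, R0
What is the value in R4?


Register state trace (swap pattern):
  MOV R2, 67  → R2 = 67
  MOV R4, 19  → R4 = 19
  MOV R0, R2  → R0 = 67  (save R2)
  MOV R2, R4  → R2 = 19  (R2 gets R4's value)
  MOV R4, R0  → R4 = 67  (R4 gets saved value)
Final: R4 = 67

67


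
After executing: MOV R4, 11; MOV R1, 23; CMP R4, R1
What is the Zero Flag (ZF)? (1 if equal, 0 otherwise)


Register state trace:
  MOV R4, 11  → R4 = 11
  MOV R1, 23  → R1 = 23
  CMP R4, R1  → computes 11 - 23 = -12
  Result is nonzero, so values are not equal
ZF = 0

0


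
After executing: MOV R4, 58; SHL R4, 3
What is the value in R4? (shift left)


Register state trace:
  MOV R4, 58  → R4 = 58
  SHL R4, 3  → R4 = 58 << 3 = 58 * 2^3 = 464
Final: R4 = 464

464


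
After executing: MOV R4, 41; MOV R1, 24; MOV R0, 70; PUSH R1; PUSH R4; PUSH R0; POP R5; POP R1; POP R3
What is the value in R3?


Stack trace (top is rightmost):
  MOV R4, 41  → R4 = 41
  MOV R1, 24  → R1 = 24
  MOV R0, 70  → R0 = 70
  PUSH R1  → stack: [24]
  PUSH R4  → stack: [24, 41]
  PUSH R0  → stack: [24, 41, 70]
  POP R5  → R5 = 70, stack: [24, 41]
  POP R1  → R1 = 41, stack: [24]
  POP R3  → R3 = 24, stack: []
Final: R3 = 24

24


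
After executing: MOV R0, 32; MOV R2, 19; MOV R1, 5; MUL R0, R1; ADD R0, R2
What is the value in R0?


Register state trace:
  MOV R0, 32  → R0 = 32
  MOV R2, 19  → R2 = 19
  MOV R1, 5  → R1 = 5
  MUL R0, R1  → R0 = 32 * 5 = 160
  ADD R0, R2  → R0 = 160 + 19 = 179
Final: R0 = 179

179


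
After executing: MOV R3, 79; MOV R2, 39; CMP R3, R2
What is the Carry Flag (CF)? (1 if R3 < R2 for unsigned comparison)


Register state trace:
  MOV R3, 79  → R3 = 79
  MOV R2, 39  → R2 = 39
  CMP R3, R2  → unsigned 79 - 39: no borrow
  79 >= 39, so CF = 0
CF = 0

0


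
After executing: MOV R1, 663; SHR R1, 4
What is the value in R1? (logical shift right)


Register state trace:
  MOV R1, 663  → R1 = 663
  SHR R1, 4  → R1 = 663 >> 4 = 663 // 2^4 = 41
Final: R1 = 41

41


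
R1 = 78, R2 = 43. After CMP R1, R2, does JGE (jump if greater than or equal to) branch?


Trace:
  R1 = 78, R2 = 43
  CMP R1, R2  → compares 78 vs 43
  JGE checks: is 78 greater than or equal to 43?
  78 > 43, so condition is true
Branch taken: Yes

Yes


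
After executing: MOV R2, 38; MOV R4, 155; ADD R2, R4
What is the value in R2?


Register state trace:
  MOV R2, 38  → R2 = 38
  MOV R4, 155  → R4 = 155
  ADD R2, R4  → R2 = 38 + 155 = 193
Final: R2 = 193

193


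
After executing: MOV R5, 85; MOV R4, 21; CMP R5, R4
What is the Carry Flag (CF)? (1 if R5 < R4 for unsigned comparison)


Register state trace:
  MOV R5, 85  → R5 = 85
  MOV R4, 21  → R4 = 21
  CMP R5, R4  → unsigned 85 - 21: no borrow
  85 >= 21, so CF = 0
CF = 0

0


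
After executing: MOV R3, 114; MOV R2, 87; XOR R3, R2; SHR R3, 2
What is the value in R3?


Register state trace:
  MOV R3, 114  → R3 = 114 (0b01110010)
  MOV R2, 87  → R2 = 87 (0b01010111)
  XOR R3, R2  → R3 = 114 XOR 87 = 37 (0b00100101)
  SHR R3, 2  → R3 = 37 >> 2 = 9
Final: R3 = 9

9


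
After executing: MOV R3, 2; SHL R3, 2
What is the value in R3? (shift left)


Register state trace:
  MOV R3, 2  → R3 = 2
  SHL R3, 2  → R3 = 2 << 2 = 2 * 2^2 = 8
Final: R3 = 8

8


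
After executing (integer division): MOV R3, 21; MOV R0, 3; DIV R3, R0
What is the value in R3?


Register state trace:
  MOV R3, 21  → R3 = 21
  MOV R0, 3  → R0 = 3
  DIV R3, R0  → R3 = 21 // 3 = 7
Final: R3 = 7

7


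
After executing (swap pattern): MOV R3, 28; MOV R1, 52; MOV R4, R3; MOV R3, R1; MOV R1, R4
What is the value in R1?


Register state trace (swap pattern):
  MOV R3, 28  → R3 = 28
  MOV R1, 52  → R1 = 52
  MOV R4, R3  → R4 = 28  (save R3)
  MOV R3, R1  → R3 = 52  (R3 gets R1's value)
  MOV R1, R4  → R1 = 28  (R1 gets saved value)
Final: R1 = 28

28


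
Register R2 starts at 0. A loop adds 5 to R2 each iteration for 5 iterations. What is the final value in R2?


Starting value: R2 = 0
  Iter 1: R2 = 0 + 5 = 5
  Iter 2: R2 = 5 + 5 = 10
  Iter 3: R2 = 10 + 5 = 15
  Iter 4: R2 = 15 + 5 = 20
  Iter 5: R2 = 20 + 5 = 25
Final: R2 = 25

25


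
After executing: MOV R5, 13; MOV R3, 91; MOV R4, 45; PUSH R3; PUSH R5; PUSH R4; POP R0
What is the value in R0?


Stack trace (top is rightmost):
  MOV R5, 13  → R5 = 13
  MOV R3, 91  → R3 = 91
  MOV R4, 45  → R4 = 45
  PUSH R3  → stack: [91]
  PUSH R5  → stack: [91, 13]
  PUSH R4  → stack: [91, 13, 45]
  POP R0  → R0 = 45, stack: [91, 13]
Final: R0 = 45

45


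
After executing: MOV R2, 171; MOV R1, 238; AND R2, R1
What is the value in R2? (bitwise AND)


Register state trace:
  MOV R2, 171  → R2 = 171 (0b10101011)
  MOV R1, 238  → R1 = 238 (0b11101110)
  AND R2, R1  → R2 = 171 AND 238 = 170 (0b10101010)
Final: R2 = 170

170


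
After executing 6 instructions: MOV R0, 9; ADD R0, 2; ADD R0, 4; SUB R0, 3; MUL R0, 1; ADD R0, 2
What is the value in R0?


Register state trace:
  MOV R0, 9  → R0 = 9
  ADD R0, 2  → R0 = 9 + 2 = 11
  ADD R0, 4  → R0 = 11 + 4 = 15
  SUB R0, 3  → R0 = 15 - 3 = 12
  MUL R0, 1  → R0 = 12 * 1 = 12
  ADD R0, 2  → R0 = 12 + 2 = 14
Final: R0 = 14

14


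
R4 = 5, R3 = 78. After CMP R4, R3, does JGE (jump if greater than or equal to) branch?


Trace:
  R4 = 5, R3 = 78
  CMP R4, R3  → compares 5 vs 78
  JGE checks: is 5 greater than or equal to 78?
  5 < 78, so condition is false
Branch taken: No

No


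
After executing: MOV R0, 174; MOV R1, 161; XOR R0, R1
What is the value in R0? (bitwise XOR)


Register state trace:
  MOV R0, 174  → R0 = 174 (0b10101110)
  MOV R1, 161  → R1 = 161 (0b10100001)
  XOR R0, R1  → R0 = 174 XOR 161 = 15 (0b00001111)
Final: R0 = 15

15


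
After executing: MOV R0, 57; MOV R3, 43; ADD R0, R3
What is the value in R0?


Register state trace:
  MOV R0, 57  → R0 = 57
  MOV R3, 43  → R3 = 43
  ADD R0, R3  → R0 = 57 + 43 = 100
Final: R0 = 100

100


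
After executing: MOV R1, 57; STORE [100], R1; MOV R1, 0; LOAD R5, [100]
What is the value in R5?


Register and memory trace:
  MOV R1, 57  → R1 = 57
  STORE [100], R1  → mem[100] = 57
  MOV R1, 0  → R1 = 0
  LOAD R5, [100]  → R5 = mem[100] = 57
Final: R5 = 57

57


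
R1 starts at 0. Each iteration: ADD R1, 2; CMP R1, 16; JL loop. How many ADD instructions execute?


Loop trace (R1 starts at 0, target 16, step 2):
  ADD #1: R1 = 0 + 2 = 2  → 2 < 16, loop
  ADD #2: R1 = 2 + 2 = 4  → 4 < 16, loop
  ADD #3: R1 = 4 + 2 = 6  → 6 < 16, loop
  ADD #4: R1 = 6 + 2 = 8  → 8 < 16, loop
  ADD #5: R1 = 8 + 2 = 10  → 10 < 16, loop
  ADD #6: R1 = 10 + 2 = 12  → 12 < 16, loop
  ADD #7: R1 = 12 + 2 = 14  → 14 < 16, loop
  ADD #8: R1 = 14 + 2 = 16  → 16 >= 16, exit
Total ADD instructions: 8

8


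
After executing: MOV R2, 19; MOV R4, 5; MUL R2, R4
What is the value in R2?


Register state trace:
  MOV R2, 19  → R2 = 19
  MOV R4, 5  → R4 = 5
  MUL R2, R4  → R2 = 19 * 5 = 95
Final: R2 = 95

95


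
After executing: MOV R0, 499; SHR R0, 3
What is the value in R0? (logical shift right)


Register state trace:
  MOV R0, 499  → R0 = 499
  SHR R0, 3  → R0 = 499 >> 3 = 499 // 2^3 = 62
Final: R0 = 62

62
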